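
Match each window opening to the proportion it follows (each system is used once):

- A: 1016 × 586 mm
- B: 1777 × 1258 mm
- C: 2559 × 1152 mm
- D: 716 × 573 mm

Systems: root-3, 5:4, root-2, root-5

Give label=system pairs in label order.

A=root-3, B=root-2, C=root-5, D=5:4

Ratios: A ≈ 1.734; B ≈ 1.413; C ≈ 2.221; D ≈ 1.250.
Targets: root-3 ≈ 1.732; 5:4 ≈ 1.250; root-2 ≈ 1.414; root-5 ≈ 2.236.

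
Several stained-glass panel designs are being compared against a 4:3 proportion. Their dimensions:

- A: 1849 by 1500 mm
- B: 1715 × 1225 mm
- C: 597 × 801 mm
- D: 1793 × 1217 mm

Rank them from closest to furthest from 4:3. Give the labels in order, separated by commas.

A: 1849/1500 ≈ 1.233 → |1.233 − 1.333| = 0.100
B: 1715/1225 ≈ 1.400 → |1.400 − 1.333| = 0.067
C: 801/597 ≈ 1.342 → |1.342 − 1.333| = 0.009
D: 1793/1217 ≈ 1.473 → |1.473 − 1.333| = 0.140

C, B, A, D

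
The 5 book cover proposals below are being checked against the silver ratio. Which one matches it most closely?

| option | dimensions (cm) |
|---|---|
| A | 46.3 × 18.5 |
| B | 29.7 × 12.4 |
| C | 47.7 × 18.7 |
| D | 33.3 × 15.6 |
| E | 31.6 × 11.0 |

Target silver ratio ≈ 2.414.
A: 2.503 (Δ0.089)  B: 2.395 (Δ0.019)  C: 2.551 (Δ0.137)  D: 2.135 (Δ0.279)  E: 2.873 (Δ0.459)

B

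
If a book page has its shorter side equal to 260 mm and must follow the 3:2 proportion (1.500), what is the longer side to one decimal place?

3:2 = 1.50000.
Longer side = 260 × 1.50000 ≈ 390.000 → 390.0 mm.

390.0 mm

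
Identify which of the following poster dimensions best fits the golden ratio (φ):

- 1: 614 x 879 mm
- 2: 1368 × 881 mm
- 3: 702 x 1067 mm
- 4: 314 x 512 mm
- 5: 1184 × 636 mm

Ratios (long/short): 1 ≈ 1.432; 2 ≈ 1.553; 3 ≈ 1.520; 4 ≈ 1.631; 5 ≈ 1.862.
golden ratio ≈ 1.618; option 4 is nearest (Δ 0.013).

4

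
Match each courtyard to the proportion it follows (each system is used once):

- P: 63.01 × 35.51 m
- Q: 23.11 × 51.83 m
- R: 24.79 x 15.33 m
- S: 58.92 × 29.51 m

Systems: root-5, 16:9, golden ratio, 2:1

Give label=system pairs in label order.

Ratios: P ≈ 1.774; Q ≈ 2.243; R ≈ 1.617; S ≈ 1.997.
Targets: root-5 ≈ 2.236; 16:9 ≈ 1.778; golden ratio ≈ 1.618; 2:1 ≈ 2.000.

P=16:9, Q=root-5, R=golden ratio, S=2:1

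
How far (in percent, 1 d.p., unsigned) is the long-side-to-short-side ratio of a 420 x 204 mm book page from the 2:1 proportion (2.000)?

Ratio = 420 / 204 ≈ 2.0588.
Ideal 2:1 = 2.0000. |2.0588 − 2.0000| / 2.0000 ≈ 2.94% → 2.9%.

2.9%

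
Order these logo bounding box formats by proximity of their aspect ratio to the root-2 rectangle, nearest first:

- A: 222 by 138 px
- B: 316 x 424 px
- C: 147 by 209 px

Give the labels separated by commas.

A: 222/138 ≈ 1.609 → |1.609 − 1.414| = 0.195
B: 424/316 ≈ 1.342 → |1.342 − 1.414| = 0.072
C: 209/147 ≈ 1.422 → |1.422 − 1.414| = 0.008

C, B, A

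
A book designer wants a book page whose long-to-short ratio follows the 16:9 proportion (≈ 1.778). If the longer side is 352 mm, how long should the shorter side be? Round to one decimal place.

198.0 mm

16:9 ≈ 1.77778.
Shorter side = 352 ÷ 1.77778 ≈ 198.000 → 198.0 mm.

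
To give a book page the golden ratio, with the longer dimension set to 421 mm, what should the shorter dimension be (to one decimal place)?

260.2 mm

golden ratio ≈ 1.61803.
Shorter side = 421 ÷ 1.61803 ≈ 260.193 → 260.2 mm.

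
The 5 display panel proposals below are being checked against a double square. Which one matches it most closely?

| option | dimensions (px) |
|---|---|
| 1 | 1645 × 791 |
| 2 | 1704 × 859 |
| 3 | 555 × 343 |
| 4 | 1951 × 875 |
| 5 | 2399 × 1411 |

Target 2:1 ≈ 2.000.
1: 2.080 (Δ0.080)  2: 1.984 (Δ0.016)  3: 1.618 (Δ0.382)  4: 2.230 (Δ0.230)  5: 1.700 (Δ0.300)

2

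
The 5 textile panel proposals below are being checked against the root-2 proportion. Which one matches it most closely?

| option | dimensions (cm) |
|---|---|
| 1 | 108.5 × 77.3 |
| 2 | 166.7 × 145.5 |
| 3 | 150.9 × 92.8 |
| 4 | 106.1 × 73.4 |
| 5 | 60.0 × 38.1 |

Target root-2 ≈ 1.414.
1: 1.404 (Δ0.010)  2: 1.146 (Δ0.268)  3: 1.626 (Δ0.212)  4: 1.446 (Δ0.032)  5: 1.575 (Δ0.161)

1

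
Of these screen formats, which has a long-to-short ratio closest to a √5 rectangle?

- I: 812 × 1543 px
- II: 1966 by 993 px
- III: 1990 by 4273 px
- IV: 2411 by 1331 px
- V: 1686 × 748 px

Ratios (long/short): I ≈ 1.900; II ≈ 1.980; III ≈ 2.147; IV ≈ 1.811; V ≈ 2.254.
root-5 ≈ 2.236; option V is nearest (Δ 0.018).

V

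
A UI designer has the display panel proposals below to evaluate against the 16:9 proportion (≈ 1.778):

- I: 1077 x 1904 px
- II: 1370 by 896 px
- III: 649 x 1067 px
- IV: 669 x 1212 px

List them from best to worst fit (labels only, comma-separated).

Ratios: I = 1904 / 1077 ≈ 1.768; II = 1370 / 896 ≈ 1.529; III = 1067 / 649 ≈ 1.644; IV = 1212 / 669 ≈ 1.812.
|Δ from 1.778|: I 0.010; II 0.249; III 0.134; IV 0.034.

I, IV, III, II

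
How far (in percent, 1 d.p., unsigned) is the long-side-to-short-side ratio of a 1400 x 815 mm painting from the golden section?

Ratio = 1400 / 815 ≈ 1.7178.
Ideal golden ratio ≈ 1.6180. |1.7178 − 1.6180| / 1.6180 ≈ 6.17% → 6.2%.

6.2%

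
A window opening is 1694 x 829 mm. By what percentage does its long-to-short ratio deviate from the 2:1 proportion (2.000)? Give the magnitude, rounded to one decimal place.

Ratio = 1694 / 829 ≈ 2.0434.
Ideal 2:1 = 2.0000. |2.0434 − 2.0000| / 2.0000 ≈ 2.17% → 2.2%.

2.2%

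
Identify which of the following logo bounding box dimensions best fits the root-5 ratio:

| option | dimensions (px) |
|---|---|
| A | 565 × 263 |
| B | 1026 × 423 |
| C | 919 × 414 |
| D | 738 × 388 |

C

Target root-5 ≈ 2.236.
A: 2.148 (Δ0.088)  B: 2.426 (Δ0.190)  C: 2.220 (Δ0.016)  D: 1.902 (Δ0.334)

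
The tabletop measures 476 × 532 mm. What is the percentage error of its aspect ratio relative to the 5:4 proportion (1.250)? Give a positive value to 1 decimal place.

Ratio = 532 / 476 ≈ 1.1176.
Ideal 5:4 = 1.2500. |1.1176 − 1.2500| / 1.2500 ≈ 10.59% → 10.6%.

10.6%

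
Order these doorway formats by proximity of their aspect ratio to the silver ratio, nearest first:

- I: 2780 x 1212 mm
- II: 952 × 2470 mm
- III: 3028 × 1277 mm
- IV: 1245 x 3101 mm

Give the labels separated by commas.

III, IV, I, II

I: 2780/1212 ≈ 2.294 → |2.294 − 2.414| = 0.120
II: 2470/952 ≈ 2.595 → |2.595 − 2.414| = 0.181
III: 3028/1277 ≈ 2.371 → |2.371 − 2.414| = 0.043
IV: 3101/1245 ≈ 2.491 → |2.491 − 2.414| = 0.077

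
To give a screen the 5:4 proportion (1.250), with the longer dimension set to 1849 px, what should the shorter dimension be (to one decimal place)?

5:4 = 1.25000.
Shorter side = 1849 ÷ 1.25000 ≈ 1479.200 → 1479.2 px.

1479.2 px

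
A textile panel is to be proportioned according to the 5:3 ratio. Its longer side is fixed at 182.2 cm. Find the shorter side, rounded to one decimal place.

109.3 cm

5:3 ≈ 1.66667.
Shorter side = 182.2 ÷ 1.66667 ≈ 109.320 → 109.3 cm.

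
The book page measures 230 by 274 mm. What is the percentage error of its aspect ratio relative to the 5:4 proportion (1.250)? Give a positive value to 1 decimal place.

4.7%

Ratio = 274 / 230 ≈ 1.1913.
Ideal 5:4 = 1.2500. |1.1913 − 1.2500| / 1.2500 ≈ 4.70% → 4.7%.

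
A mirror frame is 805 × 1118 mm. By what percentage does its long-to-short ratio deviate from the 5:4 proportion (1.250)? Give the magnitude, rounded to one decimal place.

11.1%

Ratio = 1118 / 805 ≈ 1.3888.
Ideal 5:4 = 1.2500. |1.3888 − 1.2500| / 1.2500 ≈ 11.10% → 11.1%.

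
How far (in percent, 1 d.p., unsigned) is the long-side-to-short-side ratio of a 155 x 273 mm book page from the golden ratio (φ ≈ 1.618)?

8.9%

Ratio = 273 / 155 ≈ 1.7613.
Ideal golden ratio ≈ 1.6180. |1.7613 − 1.6180| / 1.6180 ≈ 8.86% → 8.9%.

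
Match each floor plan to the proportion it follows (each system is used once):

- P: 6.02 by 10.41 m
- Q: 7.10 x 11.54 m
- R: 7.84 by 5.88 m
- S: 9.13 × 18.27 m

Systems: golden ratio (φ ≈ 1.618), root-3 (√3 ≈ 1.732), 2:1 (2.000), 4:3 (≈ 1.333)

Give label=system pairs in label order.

Ratios: P ≈ 1.729; Q ≈ 1.625; R ≈ 1.333; S ≈ 2.001.
Targets: golden ratio ≈ 1.618; root-3 ≈ 1.732; 2:1 ≈ 2.000; 4:3 ≈ 1.333.

P=root-3, Q=golden ratio, R=4:3, S=2:1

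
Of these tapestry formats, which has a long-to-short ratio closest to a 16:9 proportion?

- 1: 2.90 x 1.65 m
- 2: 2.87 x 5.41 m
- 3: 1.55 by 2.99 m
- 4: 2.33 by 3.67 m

Ratios (long/short): 1 ≈ 1.758; 2 ≈ 1.885; 3 ≈ 1.929; 4 ≈ 1.575.
16:9 ≈ 1.778; option 1 is nearest (Δ 0.020).

1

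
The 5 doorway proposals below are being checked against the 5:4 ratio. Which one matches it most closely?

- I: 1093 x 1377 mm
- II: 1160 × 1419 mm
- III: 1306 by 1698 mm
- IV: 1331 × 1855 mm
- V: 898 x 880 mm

I

Target 5:4 ≈ 1.250.
I: 1.260 (Δ0.010)  II: 1.223 (Δ0.027)  III: 1.300 (Δ0.050)  IV: 1.394 (Δ0.144)  V: 1.020 (Δ0.230)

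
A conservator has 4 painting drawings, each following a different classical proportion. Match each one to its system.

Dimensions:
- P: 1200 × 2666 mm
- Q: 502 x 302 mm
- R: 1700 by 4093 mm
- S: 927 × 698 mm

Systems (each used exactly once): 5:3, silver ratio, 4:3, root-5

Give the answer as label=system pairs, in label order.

P = 2666/1200 ≈ 2.222 → root-5 (2.236)
Q = 502/302 ≈ 1.662 → 5:3 (1.667)
R = 4093/1700 ≈ 2.408 → silver ratio (2.414)
S = 927/698 ≈ 1.328 → 4:3 (1.333)

P=root-5, Q=5:3, R=silver ratio, S=4:3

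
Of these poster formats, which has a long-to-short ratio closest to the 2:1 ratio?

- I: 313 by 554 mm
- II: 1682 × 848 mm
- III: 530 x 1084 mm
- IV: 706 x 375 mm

II

Ratios (long/short): I ≈ 1.770; II ≈ 1.983; III ≈ 2.045; IV ≈ 1.883.
2:1 ≈ 2.000; option II is nearest (Δ 0.017).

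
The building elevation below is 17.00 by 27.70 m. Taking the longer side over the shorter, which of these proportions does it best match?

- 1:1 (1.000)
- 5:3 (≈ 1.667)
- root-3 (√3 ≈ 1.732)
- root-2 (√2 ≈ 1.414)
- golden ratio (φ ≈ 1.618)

Ratio = 27.70 / 17.00 ≈ 1.629.
Distances: 1:1 1.000 (Δ 0.629); 5:3 1.667 (Δ 0.038); root-3 1.732 (Δ 0.103); root-2 1.414 (Δ 0.215); golden ratio 1.618 (Δ 0.011).

golden ratio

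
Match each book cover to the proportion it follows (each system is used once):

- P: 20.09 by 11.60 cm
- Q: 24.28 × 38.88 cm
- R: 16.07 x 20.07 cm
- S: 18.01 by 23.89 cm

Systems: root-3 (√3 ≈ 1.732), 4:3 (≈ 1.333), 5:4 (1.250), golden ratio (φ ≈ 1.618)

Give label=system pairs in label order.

Ratios: P ≈ 1.732; Q ≈ 1.601; R ≈ 1.249; S ≈ 1.326.
Targets: root-3 ≈ 1.732; 4:3 ≈ 1.333; 5:4 ≈ 1.250; golden ratio ≈ 1.618.

P=root-3, Q=golden ratio, R=5:4, S=4:3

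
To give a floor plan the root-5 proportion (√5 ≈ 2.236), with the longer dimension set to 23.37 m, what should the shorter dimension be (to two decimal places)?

10.45 m

root-5 ≈ 2.23607.
Shorter side = 23.37 ÷ 2.23607 ≈ 10.4514 → 10.45 m.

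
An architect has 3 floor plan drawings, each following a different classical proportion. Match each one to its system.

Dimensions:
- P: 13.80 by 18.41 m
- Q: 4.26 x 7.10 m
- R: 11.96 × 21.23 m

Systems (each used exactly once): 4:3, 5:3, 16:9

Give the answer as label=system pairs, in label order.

P=4:3, Q=5:3, R=16:9

P = 18.41/13.80 ≈ 1.334 → 4:3 (1.333)
Q = 7.10/4.26 ≈ 1.667 → 5:3 (1.667)
R = 21.23/11.96 ≈ 1.775 → 16:9 (1.778)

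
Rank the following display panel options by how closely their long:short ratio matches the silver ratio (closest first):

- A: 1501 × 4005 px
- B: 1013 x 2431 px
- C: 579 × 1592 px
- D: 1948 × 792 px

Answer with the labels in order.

B, D, A, C

A: 4005/1501 ≈ 2.668 → |2.668 − 2.414| = 0.254
B: 2431/1013 ≈ 2.400 → |2.400 − 2.414| = 0.014
C: 1592/579 ≈ 2.750 → |2.750 − 2.414| = 0.336
D: 1948/792 ≈ 2.460 → |2.460 − 2.414| = 0.046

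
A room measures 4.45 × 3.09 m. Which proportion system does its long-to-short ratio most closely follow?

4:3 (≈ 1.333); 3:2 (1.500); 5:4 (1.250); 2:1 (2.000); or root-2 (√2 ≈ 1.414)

root-2

Ratio = 4.45 / 3.09 ≈ 1.440.
Distances: 4:3 1.333 (Δ 0.107); 3:2 1.500 (Δ 0.060); 5:4 1.250 (Δ 0.190); 2:1 2.000 (Δ 0.560); root-2 1.414 (Δ 0.026).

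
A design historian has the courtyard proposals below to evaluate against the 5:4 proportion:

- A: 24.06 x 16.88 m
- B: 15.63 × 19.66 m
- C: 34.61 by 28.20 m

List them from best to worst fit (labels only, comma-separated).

Ratios: A = 24.06 / 16.88 ≈ 1.425; B = 19.66 / 15.63 ≈ 1.258; C = 34.61 / 28.20 ≈ 1.227.
|Δ from 1.250|: A 0.175; B 0.008; C 0.023.

B, C, A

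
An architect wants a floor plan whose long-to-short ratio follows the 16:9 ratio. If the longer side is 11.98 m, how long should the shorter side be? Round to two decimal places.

6.74 m

16:9 ≈ 1.77778.
Shorter side = 11.98 ÷ 1.77778 ≈ 6.7387 → 6.74 m.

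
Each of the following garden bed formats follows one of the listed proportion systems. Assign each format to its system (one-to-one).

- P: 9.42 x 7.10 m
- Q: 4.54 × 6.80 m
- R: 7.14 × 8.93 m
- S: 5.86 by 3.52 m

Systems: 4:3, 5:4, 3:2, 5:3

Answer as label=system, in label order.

Ratios: P ≈ 1.327; Q ≈ 1.498; R ≈ 1.251; S ≈ 1.665.
Targets: 4:3 ≈ 1.333; 5:4 ≈ 1.250; 3:2 ≈ 1.500; 5:3 ≈ 1.667.

P=4:3, Q=3:2, R=5:4, S=5:3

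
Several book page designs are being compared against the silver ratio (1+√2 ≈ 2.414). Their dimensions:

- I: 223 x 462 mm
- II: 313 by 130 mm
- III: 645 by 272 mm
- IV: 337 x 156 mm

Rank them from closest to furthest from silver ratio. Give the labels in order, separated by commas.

II, III, IV, I

I: 462/223 ≈ 2.072 → |2.072 − 2.414| = 0.342
II: 313/130 ≈ 2.408 → |2.408 − 2.414| = 0.006
III: 645/272 ≈ 2.371 → |2.371 − 2.414| = 0.043
IV: 337/156 ≈ 2.160 → |2.160 − 2.414| = 0.254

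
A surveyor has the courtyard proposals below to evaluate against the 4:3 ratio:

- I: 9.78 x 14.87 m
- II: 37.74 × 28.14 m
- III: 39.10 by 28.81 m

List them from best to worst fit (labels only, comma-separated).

Ratios: I = 14.87 / 9.78 ≈ 1.520; II = 37.74 / 28.14 ≈ 1.341; III = 39.10 / 28.81 ≈ 1.357.
|Δ from 1.333|: I 0.187; II 0.008; III 0.024.

II, III, I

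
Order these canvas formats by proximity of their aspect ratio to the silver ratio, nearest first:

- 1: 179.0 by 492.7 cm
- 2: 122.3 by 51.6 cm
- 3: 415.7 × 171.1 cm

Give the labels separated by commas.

3, 2, 1

1: 492.7/179.0 ≈ 2.753 → |2.753 − 2.414| = 0.339
2: 122.3/51.6 ≈ 2.370 → |2.370 − 2.414| = 0.044
3: 415.7/171.1 ≈ 2.430 → |2.430 − 2.414| = 0.016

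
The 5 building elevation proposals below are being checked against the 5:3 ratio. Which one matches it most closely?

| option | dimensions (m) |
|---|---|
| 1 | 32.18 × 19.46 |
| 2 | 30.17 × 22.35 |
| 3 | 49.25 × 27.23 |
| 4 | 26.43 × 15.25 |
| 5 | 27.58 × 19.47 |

1

Ratios (long/short): 1 ≈ 1.654; 2 ≈ 1.350; 3 ≈ 1.809; 4 ≈ 1.733; 5 ≈ 1.417.
5:3 ≈ 1.667; option 1 is nearest (Δ 0.013).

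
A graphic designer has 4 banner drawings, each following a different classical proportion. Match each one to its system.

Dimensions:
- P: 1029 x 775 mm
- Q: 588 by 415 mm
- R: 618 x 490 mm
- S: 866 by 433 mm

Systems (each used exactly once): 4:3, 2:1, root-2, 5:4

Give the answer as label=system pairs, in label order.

P=4:3, Q=root-2, R=5:4, S=2:1

Ratios: P ≈ 1.328; Q ≈ 1.417; R ≈ 1.261; S ≈ 2.000.
Targets: 4:3 ≈ 1.333; 2:1 ≈ 2.000; root-2 ≈ 1.414; 5:4 ≈ 1.250.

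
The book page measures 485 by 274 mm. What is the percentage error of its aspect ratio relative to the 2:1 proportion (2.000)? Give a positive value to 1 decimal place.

11.5%

Ratio = 485 / 274 ≈ 1.7701.
Ideal 2:1 = 2.0000. |1.7701 − 2.0000| / 2.0000 ≈ 11.49% → 11.5%.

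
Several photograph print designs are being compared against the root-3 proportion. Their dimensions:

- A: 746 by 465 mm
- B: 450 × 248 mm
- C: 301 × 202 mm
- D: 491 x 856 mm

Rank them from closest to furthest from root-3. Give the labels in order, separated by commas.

A: 746/465 ≈ 1.604 → |1.604 − 1.732| = 0.128
B: 450/248 ≈ 1.815 → |1.815 − 1.732| = 0.083
C: 301/202 ≈ 1.490 → |1.490 − 1.732| = 0.242
D: 856/491 ≈ 1.743 → |1.743 − 1.732| = 0.011

D, B, A, C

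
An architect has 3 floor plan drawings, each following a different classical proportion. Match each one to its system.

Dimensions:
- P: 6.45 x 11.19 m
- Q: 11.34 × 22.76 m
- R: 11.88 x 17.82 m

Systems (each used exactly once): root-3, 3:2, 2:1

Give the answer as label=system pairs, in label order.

Ratios: P ≈ 1.735; Q ≈ 2.007; R ≈ 1.500.
Targets: root-3 ≈ 1.732; 3:2 ≈ 1.500; 2:1 ≈ 2.000.

P=root-3, Q=2:1, R=3:2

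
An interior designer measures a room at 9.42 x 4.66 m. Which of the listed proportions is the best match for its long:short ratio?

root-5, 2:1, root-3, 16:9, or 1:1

Ratio = 9.42 / 4.66 ≈ 2.021.
Distances: root-5 2.236 (Δ 0.215); 2:1 2.000 (Δ 0.021); root-3 1.732 (Δ 0.289); 16:9 1.778 (Δ 0.243); 1:1 1.000 (Δ 1.021).

2:1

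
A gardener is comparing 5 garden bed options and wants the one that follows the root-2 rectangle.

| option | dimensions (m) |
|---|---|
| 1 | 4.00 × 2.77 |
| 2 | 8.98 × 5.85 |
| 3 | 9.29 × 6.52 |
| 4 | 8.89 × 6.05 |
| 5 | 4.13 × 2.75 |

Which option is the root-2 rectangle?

3

Target root-2 ≈ 1.414.
1: 1.444 (Δ0.030)  2: 1.535 (Δ0.121)  3: 1.425 (Δ0.011)  4: 1.469 (Δ0.055)  5: 1.502 (Δ0.088)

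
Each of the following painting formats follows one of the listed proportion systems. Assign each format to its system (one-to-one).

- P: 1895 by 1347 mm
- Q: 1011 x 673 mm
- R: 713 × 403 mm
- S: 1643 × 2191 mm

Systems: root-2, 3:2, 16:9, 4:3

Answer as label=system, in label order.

P = 1895/1347 ≈ 1.407 → root-2 (1.414)
Q = 1011/673 ≈ 1.502 → 3:2 (1.500)
R = 713/403 ≈ 1.769 → 16:9 (1.778)
S = 2191/1643 ≈ 1.334 → 4:3 (1.333)

P=root-2, Q=3:2, R=16:9, S=4:3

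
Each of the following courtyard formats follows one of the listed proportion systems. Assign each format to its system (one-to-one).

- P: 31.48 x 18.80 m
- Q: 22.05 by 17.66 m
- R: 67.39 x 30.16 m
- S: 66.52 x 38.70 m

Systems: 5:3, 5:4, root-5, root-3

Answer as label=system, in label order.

P=5:3, Q=5:4, R=root-5, S=root-3

Ratios: P ≈ 1.674; Q ≈ 1.249; R ≈ 2.234; S ≈ 1.719.
Targets: 5:3 ≈ 1.667; 5:4 ≈ 1.250; root-5 ≈ 2.236; root-3 ≈ 1.732.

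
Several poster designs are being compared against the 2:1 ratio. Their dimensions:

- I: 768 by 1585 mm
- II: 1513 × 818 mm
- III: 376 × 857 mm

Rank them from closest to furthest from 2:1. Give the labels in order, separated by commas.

I, II, III

I: 1585/768 ≈ 2.064 → |2.064 − 2.000| = 0.064
II: 1513/818 ≈ 1.850 → |1.850 − 2.000| = 0.150
III: 857/376 ≈ 2.279 → |2.279 − 2.000| = 0.279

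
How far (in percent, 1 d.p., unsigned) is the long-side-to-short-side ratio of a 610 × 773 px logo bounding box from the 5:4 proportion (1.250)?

Ratio = 773 / 610 ≈ 1.2672.
Ideal 5:4 = 1.2500. |1.2672 − 1.2500| / 1.2500 ≈ 1.38% → 1.4%.

1.4%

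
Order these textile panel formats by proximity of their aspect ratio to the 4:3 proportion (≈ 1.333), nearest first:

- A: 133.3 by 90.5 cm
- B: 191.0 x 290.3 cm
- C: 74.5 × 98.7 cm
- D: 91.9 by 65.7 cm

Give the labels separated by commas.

C, D, A, B

Ratios: A = 133.3 / 90.5 ≈ 1.473; B = 290.3 / 191.0 ≈ 1.520; C = 98.7 / 74.5 ≈ 1.325; D = 91.9 / 65.7 ≈ 1.399.
|Δ from 1.333|: A 0.140; B 0.187; C 0.008; D 0.066.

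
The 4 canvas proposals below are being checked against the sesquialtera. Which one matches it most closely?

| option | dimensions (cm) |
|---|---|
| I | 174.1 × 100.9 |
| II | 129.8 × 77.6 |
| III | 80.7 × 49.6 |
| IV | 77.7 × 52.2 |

Ratios (long/short): I ≈ 1.725; II ≈ 1.673; III ≈ 1.627; IV ≈ 1.489.
3:2 ≈ 1.500; option IV is nearest (Δ 0.011).

IV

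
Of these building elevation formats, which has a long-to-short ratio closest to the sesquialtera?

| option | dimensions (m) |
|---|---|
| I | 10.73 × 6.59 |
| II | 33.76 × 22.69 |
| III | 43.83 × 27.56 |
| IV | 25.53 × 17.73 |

II

Ratios (long/short): I ≈ 1.628; II ≈ 1.488; III ≈ 1.590; IV ≈ 1.440.
3:2 ≈ 1.500; option II is nearest (Δ 0.012).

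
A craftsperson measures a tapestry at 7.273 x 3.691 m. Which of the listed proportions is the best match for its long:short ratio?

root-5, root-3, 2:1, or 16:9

Ratio = 7.273 / 3.691 ≈ 1.970.
Distances: root-5 2.236 (Δ 0.266); root-3 1.732 (Δ 0.238); 2:1 2.000 (Δ 0.030); 16:9 1.778 (Δ 0.192).

2:1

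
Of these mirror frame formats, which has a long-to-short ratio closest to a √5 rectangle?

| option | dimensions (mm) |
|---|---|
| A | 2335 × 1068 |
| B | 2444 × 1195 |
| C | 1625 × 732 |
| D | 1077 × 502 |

C

Ratios (long/short): A ≈ 2.186; B ≈ 2.045; C ≈ 2.220; D ≈ 2.145.
root-5 ≈ 2.236; option C is nearest (Δ 0.016).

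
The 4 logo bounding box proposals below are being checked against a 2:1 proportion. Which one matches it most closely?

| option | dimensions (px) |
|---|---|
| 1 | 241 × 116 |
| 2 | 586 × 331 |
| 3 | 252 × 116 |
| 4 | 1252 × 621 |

Ratios (long/short): 1 ≈ 2.078; 2 ≈ 1.770; 3 ≈ 2.172; 4 ≈ 2.016.
2:1 ≈ 2.000; option 4 is nearest (Δ 0.016).

4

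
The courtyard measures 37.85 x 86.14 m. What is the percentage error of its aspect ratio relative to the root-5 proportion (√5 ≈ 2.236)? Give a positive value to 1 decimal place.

Ratio = 86.14 / 37.85 ≈ 2.2758.
Ideal root-5 ≈ 2.2361. |2.2758 − 2.2361| / 2.2361 ≈ 1.78% → 1.8%.

1.8%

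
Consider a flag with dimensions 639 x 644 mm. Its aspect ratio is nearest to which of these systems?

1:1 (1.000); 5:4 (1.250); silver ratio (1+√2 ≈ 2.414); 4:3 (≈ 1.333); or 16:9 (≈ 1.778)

Ratio = 644 / 639 ≈ 1.008.
Distances: 1:1 1.000 (Δ 0.008); 5:4 1.250 (Δ 0.242); silver ratio 2.414 (Δ 1.406); 4:3 1.333 (Δ 0.325); 16:9 1.778 (Δ 0.770).

1:1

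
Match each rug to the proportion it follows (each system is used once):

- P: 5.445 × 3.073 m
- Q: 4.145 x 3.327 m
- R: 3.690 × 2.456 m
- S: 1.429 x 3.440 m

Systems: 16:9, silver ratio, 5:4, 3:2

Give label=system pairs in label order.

P=16:9, Q=5:4, R=3:2, S=silver ratio

P = 5.445/3.073 ≈ 1.772 → 16:9 (1.778)
Q = 4.145/3.327 ≈ 1.246 → 5:4 (1.250)
R = 3.690/2.456 ≈ 1.502 → 3:2 (1.500)
S = 3.440/1.429 ≈ 2.407 → silver ratio (2.414)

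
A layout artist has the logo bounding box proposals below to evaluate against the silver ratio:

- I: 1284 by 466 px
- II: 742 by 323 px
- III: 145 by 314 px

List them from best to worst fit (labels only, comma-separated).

I: 1284/466 ≈ 2.755 → |2.755 − 2.414| = 0.341
II: 742/323 ≈ 2.297 → |2.297 − 2.414| = 0.117
III: 314/145 ≈ 2.166 → |2.166 − 2.414| = 0.248

II, III, I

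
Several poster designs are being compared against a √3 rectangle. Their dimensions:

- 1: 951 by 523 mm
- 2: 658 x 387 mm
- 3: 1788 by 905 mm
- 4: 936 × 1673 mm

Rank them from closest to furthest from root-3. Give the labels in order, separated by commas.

Ratios: 1 = 951 / 523 ≈ 1.818; 2 = 658 / 387 ≈ 1.700; 3 = 1788 / 905 ≈ 1.976; 4 = 1673 / 936 ≈ 1.787.
|Δ from 1.732|: 1 0.086; 2 0.032; 3 0.244; 4 0.055.

2, 4, 1, 3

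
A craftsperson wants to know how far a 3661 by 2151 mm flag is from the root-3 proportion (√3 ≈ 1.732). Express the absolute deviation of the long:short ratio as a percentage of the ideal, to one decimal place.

Ratio = 3661 / 2151 ≈ 1.7020.
Ideal root-3 ≈ 1.7321. |1.7020 − 1.7321| / 1.7321 ≈ 1.74% → 1.7%.

1.7%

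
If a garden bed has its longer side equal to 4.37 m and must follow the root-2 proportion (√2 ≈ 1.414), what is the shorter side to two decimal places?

root-2 ≈ 1.41421.
Shorter side = 4.37 ÷ 1.41421 ≈ 3.0901 → 3.09 m.

3.09 m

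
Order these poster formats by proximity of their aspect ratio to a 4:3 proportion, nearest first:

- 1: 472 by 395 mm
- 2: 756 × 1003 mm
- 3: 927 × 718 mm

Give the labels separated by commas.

Ratios: 1 = 472 / 395 ≈ 1.195; 2 = 1003 / 756 ≈ 1.327; 3 = 927 / 718 ≈ 1.291.
|Δ from 1.333|: 1 0.138; 2 0.006; 3 0.042.

2, 3, 1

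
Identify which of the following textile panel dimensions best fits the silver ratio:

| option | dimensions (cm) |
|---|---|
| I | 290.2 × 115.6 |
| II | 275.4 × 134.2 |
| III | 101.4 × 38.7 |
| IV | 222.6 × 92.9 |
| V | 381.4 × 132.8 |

Ratios (long/short): I ≈ 2.510; II ≈ 2.052; III ≈ 2.620; IV ≈ 2.396; V ≈ 2.872.
silver ratio ≈ 2.414; option IV is nearest (Δ 0.018).

IV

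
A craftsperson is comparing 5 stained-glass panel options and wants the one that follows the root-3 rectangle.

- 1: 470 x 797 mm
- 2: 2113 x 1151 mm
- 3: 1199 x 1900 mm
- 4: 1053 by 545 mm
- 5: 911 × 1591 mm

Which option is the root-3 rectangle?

5

Target root-3 ≈ 1.732.
1: 1.696 (Δ0.036)  2: 1.836 (Δ0.104)  3: 1.585 (Δ0.147)  4: 1.932 (Δ0.200)  5: 1.746 (Δ0.014)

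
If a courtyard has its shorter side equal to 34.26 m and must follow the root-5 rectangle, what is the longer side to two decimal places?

root-5 ≈ 2.23607.
Longer side = 34.26 × 2.23607 ≈ 76.6078 → 76.61 m.

76.61 m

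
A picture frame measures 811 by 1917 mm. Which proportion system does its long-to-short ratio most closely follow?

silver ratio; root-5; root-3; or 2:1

silver ratio

Ratio = 1917 / 811 ≈ 2.364.
Distances: silver ratio 2.414 (Δ 0.050); root-5 2.236 (Δ 0.128); root-3 1.732 (Δ 0.632); 2:1 2.000 (Δ 0.364).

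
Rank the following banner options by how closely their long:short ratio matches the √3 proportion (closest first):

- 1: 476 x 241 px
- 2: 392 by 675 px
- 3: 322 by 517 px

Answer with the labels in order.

Ratios: 1 = 476 / 241 ≈ 1.975; 2 = 675 / 392 ≈ 1.722; 3 = 517 / 322 ≈ 1.606.
|Δ from 1.732|: 1 0.243; 2 0.010; 3 0.126.

2, 3, 1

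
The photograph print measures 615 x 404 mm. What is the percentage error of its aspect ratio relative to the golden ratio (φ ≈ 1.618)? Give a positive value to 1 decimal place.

Ratio = 615 / 404 ≈ 1.5223.
Ideal golden ratio ≈ 1.6180. |1.5223 − 1.6180| / 1.6180 ≈ 5.91% → 5.9%.

5.9%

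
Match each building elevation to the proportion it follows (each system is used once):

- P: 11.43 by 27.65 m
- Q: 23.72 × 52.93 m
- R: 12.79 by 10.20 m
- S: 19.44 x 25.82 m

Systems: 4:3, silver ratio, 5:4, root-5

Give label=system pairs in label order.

P=silver ratio, Q=root-5, R=5:4, S=4:3

Ratios: P ≈ 2.419; Q ≈ 2.231; R ≈ 1.254; S ≈ 1.328.
Targets: 4:3 ≈ 1.333; silver ratio ≈ 2.414; 5:4 ≈ 1.250; root-5 ≈ 2.236.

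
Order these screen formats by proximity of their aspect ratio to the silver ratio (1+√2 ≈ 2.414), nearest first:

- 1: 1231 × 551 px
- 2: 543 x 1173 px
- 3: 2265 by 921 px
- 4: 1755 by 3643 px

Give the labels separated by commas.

3, 1, 2, 4

1: 1231/551 ≈ 2.234 → |2.234 − 2.414| = 0.180
2: 1173/543 ≈ 2.160 → |2.160 − 2.414| = 0.254
3: 2265/921 ≈ 2.459 → |2.459 − 2.414| = 0.045
4: 3643/1755 ≈ 2.076 → |2.076 − 2.414| = 0.338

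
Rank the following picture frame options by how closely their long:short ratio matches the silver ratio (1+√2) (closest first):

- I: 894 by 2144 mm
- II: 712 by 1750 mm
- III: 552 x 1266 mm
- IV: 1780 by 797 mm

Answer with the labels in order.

I, II, III, IV

Ratios: I = 2144 / 894 ≈ 2.398; II = 1750 / 712 ≈ 2.458; III = 1266 / 552 ≈ 2.293; IV = 1780 / 797 ≈ 2.233.
|Δ from 2.414|: I 0.016; II 0.044; III 0.121; IV 0.181.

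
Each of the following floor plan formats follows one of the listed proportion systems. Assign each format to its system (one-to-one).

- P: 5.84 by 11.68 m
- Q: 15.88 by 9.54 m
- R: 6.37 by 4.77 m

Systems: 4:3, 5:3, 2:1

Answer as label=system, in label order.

P=2:1, Q=5:3, R=4:3

Ratios: P ≈ 2.000; Q ≈ 1.665; R ≈ 1.335.
Targets: 4:3 ≈ 1.333; 5:3 ≈ 1.667; 2:1 ≈ 2.000.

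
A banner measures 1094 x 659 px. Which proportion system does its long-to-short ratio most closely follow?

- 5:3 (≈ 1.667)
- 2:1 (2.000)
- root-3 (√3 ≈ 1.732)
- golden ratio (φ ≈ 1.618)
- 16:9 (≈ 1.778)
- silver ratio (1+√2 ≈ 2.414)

Ratio = 1094 / 659 ≈ 1.660.
Distances: 5:3 1.667 (Δ 0.007); 2:1 2.000 (Δ 0.340); root-3 1.732 (Δ 0.072); golden ratio 1.618 (Δ 0.042); 16:9 1.778 (Δ 0.118); silver ratio 2.414 (Δ 0.754).

5:3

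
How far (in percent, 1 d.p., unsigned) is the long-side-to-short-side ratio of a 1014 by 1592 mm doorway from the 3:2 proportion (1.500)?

4.7%

Ratio = 1592 / 1014 ≈ 1.5700.
Ideal 3:2 = 1.5000. |1.5700 − 1.5000| / 1.5000 ≈ 4.67% → 4.7%.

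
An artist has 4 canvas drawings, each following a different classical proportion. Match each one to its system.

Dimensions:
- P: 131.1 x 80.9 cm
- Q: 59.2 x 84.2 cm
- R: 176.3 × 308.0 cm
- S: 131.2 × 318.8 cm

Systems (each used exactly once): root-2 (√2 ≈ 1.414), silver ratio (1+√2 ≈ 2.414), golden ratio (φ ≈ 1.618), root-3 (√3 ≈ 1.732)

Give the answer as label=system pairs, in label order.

Ratios: P ≈ 1.621; Q ≈ 1.422; R ≈ 1.747; S ≈ 2.430.
Targets: root-2 ≈ 1.414; silver ratio ≈ 2.414; golden ratio ≈ 1.618; root-3 ≈ 1.732.

P=golden ratio, Q=root-2, R=root-3, S=silver ratio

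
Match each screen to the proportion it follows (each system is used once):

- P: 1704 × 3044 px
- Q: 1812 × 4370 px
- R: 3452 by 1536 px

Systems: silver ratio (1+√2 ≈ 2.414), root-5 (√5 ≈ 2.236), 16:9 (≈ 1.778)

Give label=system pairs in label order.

Ratios: P ≈ 1.786; Q ≈ 2.412; R ≈ 2.247.
Targets: silver ratio ≈ 2.414; root-5 ≈ 2.236; 16:9 ≈ 1.778.

P=16:9, Q=silver ratio, R=root-5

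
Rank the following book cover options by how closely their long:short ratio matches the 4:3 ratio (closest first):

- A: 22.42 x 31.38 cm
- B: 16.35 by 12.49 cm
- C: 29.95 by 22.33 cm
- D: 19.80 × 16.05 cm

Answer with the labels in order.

C, B, A, D

Ratios: A = 31.38 / 22.42 ≈ 1.400; B = 16.35 / 12.49 ≈ 1.309; C = 29.95 / 22.33 ≈ 1.341; D = 19.80 / 16.05 ≈ 1.234.
|Δ from 1.333|: A 0.067; B 0.024; C 0.008; D 0.099.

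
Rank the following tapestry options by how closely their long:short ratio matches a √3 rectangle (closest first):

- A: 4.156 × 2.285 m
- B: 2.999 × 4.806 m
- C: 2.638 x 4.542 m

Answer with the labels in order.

Ratios: A = 4.156 / 2.285 ≈ 1.819; B = 4.806 / 2.999 ≈ 1.603; C = 4.542 / 2.638 ≈ 1.722.
|Δ from 1.732|: A 0.087; B 0.129; C 0.010.

C, A, B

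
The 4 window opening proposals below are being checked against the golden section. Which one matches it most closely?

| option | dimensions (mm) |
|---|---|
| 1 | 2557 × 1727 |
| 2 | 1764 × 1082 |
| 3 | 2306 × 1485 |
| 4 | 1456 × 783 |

2

Ratios (long/short): 1 ≈ 1.481; 2 ≈ 1.630; 3 ≈ 1.553; 4 ≈ 1.860.
golden ratio ≈ 1.618; option 2 is nearest (Δ 0.012).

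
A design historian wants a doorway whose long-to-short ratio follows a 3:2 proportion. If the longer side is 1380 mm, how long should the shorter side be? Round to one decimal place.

920.0 mm

3:2 = 1.50000.
Shorter side = 1380 ÷ 1.50000 ≈ 920.000 → 920.0 mm.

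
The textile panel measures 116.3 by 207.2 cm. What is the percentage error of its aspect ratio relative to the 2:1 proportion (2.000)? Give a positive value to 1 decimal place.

Ratio = 207.2 / 116.3 ≈ 1.7816.
Ideal 2:1 = 2.0000. |1.7816 − 2.0000| / 2.0000 ≈ 10.92% → 10.9%.

10.9%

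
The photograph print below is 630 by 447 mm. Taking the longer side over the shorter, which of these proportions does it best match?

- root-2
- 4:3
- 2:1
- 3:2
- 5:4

630/447 ≈ 1.409. Nearest candidates are root-2 (1.414, off by 0.005) and 4:3 (1.333, off by 0.076).

root-2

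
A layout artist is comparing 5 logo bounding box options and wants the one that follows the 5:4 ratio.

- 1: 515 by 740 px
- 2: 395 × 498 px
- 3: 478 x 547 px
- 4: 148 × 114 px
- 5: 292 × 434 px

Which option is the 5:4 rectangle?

Target 5:4 ≈ 1.250.
1: 1.437 (Δ0.187)  2: 1.261 (Δ0.011)  3: 1.144 (Δ0.106)  4: 1.298 (Δ0.048)  5: 1.486 (Δ0.236)

2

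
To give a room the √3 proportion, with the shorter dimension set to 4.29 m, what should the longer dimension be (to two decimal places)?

root-3 ≈ 1.73205.
Longer side = 4.29 × 1.73205 ≈ 7.4305 → 7.43 m.

7.43 m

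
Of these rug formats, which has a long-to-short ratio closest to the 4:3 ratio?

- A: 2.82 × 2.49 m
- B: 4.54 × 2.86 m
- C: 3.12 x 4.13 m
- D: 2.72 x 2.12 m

C

Target 4:3 ≈ 1.333.
A: 1.133 (Δ0.200)  B: 1.587 (Δ0.254)  C: 1.324 (Δ0.009)  D: 1.283 (Δ0.050)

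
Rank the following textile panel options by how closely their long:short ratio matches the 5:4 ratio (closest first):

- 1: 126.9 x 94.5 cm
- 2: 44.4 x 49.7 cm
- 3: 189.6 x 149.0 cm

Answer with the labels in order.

1: 126.9/94.5 ≈ 1.343 → |1.343 − 1.250| = 0.093
2: 49.7/44.4 ≈ 1.119 → |1.119 − 1.250| = 0.131
3: 189.6/149.0 ≈ 1.272 → |1.272 − 1.250| = 0.022

3, 1, 2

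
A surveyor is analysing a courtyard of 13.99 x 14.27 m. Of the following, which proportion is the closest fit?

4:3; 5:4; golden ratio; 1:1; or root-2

1:1

Ratio = 14.27 / 13.99 ≈ 1.020.
Distances: 4:3 1.333 (Δ 0.313); 5:4 1.250 (Δ 0.230); golden ratio 1.618 (Δ 0.598); 1:1 1.000 (Δ 0.020); root-2 1.414 (Δ 0.394).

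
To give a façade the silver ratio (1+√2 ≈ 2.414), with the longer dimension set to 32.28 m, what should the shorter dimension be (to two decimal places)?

silver ratio ≈ 2.41421.
Shorter side = 32.28 ÷ 2.41421 ≈ 13.3708 → 13.37 m.

13.37 m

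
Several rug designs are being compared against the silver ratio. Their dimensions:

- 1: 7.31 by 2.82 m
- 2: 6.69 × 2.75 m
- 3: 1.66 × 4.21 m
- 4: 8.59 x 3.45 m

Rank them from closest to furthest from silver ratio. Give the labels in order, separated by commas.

2, 4, 3, 1

1: 7.31/2.82 ≈ 2.592 → |2.592 − 2.414| = 0.178
2: 6.69/2.75 ≈ 2.433 → |2.433 − 2.414| = 0.019
3: 4.21/1.66 ≈ 2.536 → |2.536 − 2.414| = 0.122
4: 8.59/3.45 ≈ 2.490 → |2.490 − 2.414| = 0.076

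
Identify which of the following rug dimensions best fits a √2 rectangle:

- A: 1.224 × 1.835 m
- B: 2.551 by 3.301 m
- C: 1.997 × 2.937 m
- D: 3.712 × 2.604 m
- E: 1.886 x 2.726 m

Ratios (long/short): A ≈ 1.499; B ≈ 1.294; C ≈ 1.471; D ≈ 1.425; E ≈ 1.445.
root-2 ≈ 1.414; option D is nearest (Δ 0.011).

D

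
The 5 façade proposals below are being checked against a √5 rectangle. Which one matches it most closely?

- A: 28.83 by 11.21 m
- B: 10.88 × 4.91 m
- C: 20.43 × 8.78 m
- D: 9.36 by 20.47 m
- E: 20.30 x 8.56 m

B

Target root-5 ≈ 2.236.
A: 2.572 (Δ0.336)  B: 2.216 (Δ0.020)  C: 2.327 (Δ0.091)  D: 2.187 (Δ0.049)  E: 2.371 (Δ0.135)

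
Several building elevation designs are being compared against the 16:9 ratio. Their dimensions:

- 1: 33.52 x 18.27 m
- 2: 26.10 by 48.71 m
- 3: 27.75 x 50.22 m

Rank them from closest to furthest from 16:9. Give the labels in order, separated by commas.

3, 1, 2

1: 33.52/18.27 ≈ 1.835 → |1.835 − 1.778| = 0.057
2: 48.71/26.10 ≈ 1.866 → |1.866 − 1.778| = 0.088
3: 50.22/27.75 ≈ 1.810 → |1.810 − 1.778| = 0.032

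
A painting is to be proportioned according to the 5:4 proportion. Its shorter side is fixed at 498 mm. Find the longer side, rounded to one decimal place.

622.5 mm

5:4 = 1.25000.
Longer side = 498 × 1.25000 ≈ 622.500 → 622.5 mm.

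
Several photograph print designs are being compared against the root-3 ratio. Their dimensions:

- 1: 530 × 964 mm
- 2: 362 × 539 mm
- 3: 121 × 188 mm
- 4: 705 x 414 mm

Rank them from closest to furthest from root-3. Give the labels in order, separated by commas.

4, 1, 3, 2

Ratios: 1 = 964 / 530 ≈ 1.819; 2 = 539 / 362 ≈ 1.489; 3 = 188 / 121 ≈ 1.554; 4 = 705 / 414 ≈ 1.703.
|Δ from 1.732|: 1 0.087; 2 0.243; 3 0.178; 4 0.029.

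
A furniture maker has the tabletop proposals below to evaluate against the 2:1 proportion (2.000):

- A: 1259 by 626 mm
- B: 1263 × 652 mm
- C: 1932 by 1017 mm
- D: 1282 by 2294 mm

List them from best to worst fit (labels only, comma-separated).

Ratios: A = 1259 / 626 ≈ 2.011; B = 1263 / 652 ≈ 1.937; C = 1932 / 1017 ≈ 1.900; D = 2294 / 1282 ≈ 1.789.
|Δ from 2.000|: A 0.011; B 0.063; C 0.100; D 0.211.

A, B, C, D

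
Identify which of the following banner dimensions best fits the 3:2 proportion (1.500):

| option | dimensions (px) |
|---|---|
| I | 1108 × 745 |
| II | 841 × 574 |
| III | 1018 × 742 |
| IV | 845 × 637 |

I

Target 3:2 ≈ 1.500.
I: 1.487 (Δ0.013)  II: 1.465 (Δ0.035)  III: 1.372 (Δ0.128)  IV: 1.327 (Δ0.173)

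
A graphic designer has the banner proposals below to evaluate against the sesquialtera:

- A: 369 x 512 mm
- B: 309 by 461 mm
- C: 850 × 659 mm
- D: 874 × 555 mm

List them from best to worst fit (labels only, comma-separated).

Ratios: A = 512 / 369 ≈ 1.388; B = 461 / 309 ≈ 1.492; C = 850 / 659 ≈ 1.290; D = 874 / 555 ≈ 1.575.
|Δ from 1.500|: A 0.112; B 0.008; C 0.210; D 0.075.

B, D, A, C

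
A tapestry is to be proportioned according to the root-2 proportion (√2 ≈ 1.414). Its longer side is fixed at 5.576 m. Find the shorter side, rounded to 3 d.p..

root-2 ≈ 1.41421.
Shorter side = 5.576 ÷ 1.41421 ≈ 3.94284 → 3.943 m.

3.943 m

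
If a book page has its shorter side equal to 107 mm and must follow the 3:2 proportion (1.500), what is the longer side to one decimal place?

160.5 mm

3:2 = 1.50000.
Longer side = 107 × 1.50000 ≈ 160.500 → 160.5 mm.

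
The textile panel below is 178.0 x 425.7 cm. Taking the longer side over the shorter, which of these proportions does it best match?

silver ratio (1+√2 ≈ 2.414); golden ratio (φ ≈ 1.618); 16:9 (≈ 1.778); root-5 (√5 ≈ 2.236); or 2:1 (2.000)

425.7/178.0 ≈ 2.392. Nearest candidates are silver ratio (2.414, off by 0.022) and root-5 (2.236, off by 0.156).

silver ratio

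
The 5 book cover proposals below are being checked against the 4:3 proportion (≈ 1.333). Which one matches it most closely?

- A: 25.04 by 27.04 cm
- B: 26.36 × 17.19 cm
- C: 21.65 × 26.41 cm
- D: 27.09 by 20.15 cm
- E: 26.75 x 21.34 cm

Ratios (long/short): A ≈ 1.080; B ≈ 1.533; C ≈ 1.220; D ≈ 1.344; E ≈ 1.254.
4:3 ≈ 1.333; option D is nearest (Δ 0.011).

D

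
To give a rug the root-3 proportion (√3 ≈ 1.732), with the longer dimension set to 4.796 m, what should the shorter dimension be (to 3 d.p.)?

root-3 ≈ 1.73205.
Shorter side = 4.796 ÷ 1.73205 ≈ 2.76897 → 2.769 m.

2.769 m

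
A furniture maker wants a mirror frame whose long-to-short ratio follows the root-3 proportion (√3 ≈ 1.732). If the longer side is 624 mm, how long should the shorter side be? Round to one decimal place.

root-3 ≈ 1.73205.
Shorter side = 624 ÷ 1.73205 ≈ 360.267 → 360.3 mm.

360.3 mm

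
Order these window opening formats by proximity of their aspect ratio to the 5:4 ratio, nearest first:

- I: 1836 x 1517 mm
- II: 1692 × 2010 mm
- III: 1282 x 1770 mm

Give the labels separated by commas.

Ratios: I = 1836 / 1517 ≈ 1.210; II = 2010 / 1692 ≈ 1.188; III = 1770 / 1282 ≈ 1.381.
|Δ from 1.250|: I 0.040; II 0.062; III 0.131.

I, II, III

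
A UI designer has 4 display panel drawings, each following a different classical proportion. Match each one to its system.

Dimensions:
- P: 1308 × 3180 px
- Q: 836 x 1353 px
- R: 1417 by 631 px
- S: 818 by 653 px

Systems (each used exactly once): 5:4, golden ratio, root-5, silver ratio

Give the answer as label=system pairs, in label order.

Ratios: P ≈ 2.431; Q ≈ 1.618; R ≈ 2.246; S ≈ 1.253.
Targets: 5:4 ≈ 1.250; golden ratio ≈ 1.618; root-5 ≈ 2.236; silver ratio ≈ 2.414.

P=silver ratio, Q=golden ratio, R=root-5, S=5:4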